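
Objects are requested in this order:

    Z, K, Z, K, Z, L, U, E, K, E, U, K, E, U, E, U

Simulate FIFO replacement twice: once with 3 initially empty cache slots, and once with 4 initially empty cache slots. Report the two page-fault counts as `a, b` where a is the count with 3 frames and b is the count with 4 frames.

3 frames: F F . . . F F F F . . . . . . . → 6 faults.
4 frames: F F . . . F F F . . . . . . . . → 5 faults.
5 < 6: adding a frame reduced faults, as is typical.

6, 5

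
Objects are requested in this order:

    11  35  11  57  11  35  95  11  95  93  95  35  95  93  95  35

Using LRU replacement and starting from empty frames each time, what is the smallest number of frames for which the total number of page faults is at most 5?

f=1: 16 faults
f=2: 10 faults
f=3: 6 faults
f=4: 5 faults
f=5: 5 faults
Smallest f with faults ≤ 5 is 4.

4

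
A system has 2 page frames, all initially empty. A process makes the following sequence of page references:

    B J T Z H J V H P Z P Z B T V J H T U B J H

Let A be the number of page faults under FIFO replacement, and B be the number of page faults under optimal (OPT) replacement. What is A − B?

4

Under FIFO: F F F F F F F F F F . . F F F F F F F F F F → 20 faults.
Under OPT: F F F F F . F . F F . . F F F F F . F F F . → 16 faults.
A − B = 20 − 16 = 4.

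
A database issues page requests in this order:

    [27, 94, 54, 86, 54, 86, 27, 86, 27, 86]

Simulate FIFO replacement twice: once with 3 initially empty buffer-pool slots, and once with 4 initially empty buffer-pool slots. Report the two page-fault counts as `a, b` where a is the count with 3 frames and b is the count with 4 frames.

3 frames: F F F F . . F . . . → 5 faults.
4 frames: F F F F . . . . . . → 4 faults.
4 < 5: adding a frame reduced faults, as is typical.

5, 4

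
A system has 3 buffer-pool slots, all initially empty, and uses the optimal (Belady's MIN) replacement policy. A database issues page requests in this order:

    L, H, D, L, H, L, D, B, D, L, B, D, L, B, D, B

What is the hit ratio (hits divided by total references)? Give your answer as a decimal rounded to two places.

0.75

L → miss, frames [L]
H → miss, frames [L, H]
D → miss, frames [L, H, D]
L → hit
H → hit
L → hit
D → hit
B → miss, evict H, frames [L, D, B]
D → hit
L → hit
B → hit
D → hit
L → hit
B → hit
D → hit
B → hit
Hits: 12 of 16 references → 12/16 = 0.7500.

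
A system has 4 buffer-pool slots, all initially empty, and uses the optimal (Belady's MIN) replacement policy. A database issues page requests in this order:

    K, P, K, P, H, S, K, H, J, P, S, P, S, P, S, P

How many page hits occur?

K -> miss, frames {K}
P -> miss, frames {K,P}
K -> hit
P -> hit
H -> miss, frames {K,P,H}
S -> miss, frames {K,P,H,S}
K -> hit
H -> hit
J -> miss, evict H, frames {K,P,S,J}
P -> hit
S -> hit
P -> hit
S -> hit
P -> hit
S -> hit
P -> hit
Hits: 11.

11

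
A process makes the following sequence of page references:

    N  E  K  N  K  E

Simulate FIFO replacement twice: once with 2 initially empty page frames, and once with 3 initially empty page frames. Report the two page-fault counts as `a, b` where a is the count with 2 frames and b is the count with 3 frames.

5, 3

2 frames: F F F F . F → 5 faults.
3 frames: F F F . . . → 3 faults.
3 < 5: adding a frame reduced faults, as is typical.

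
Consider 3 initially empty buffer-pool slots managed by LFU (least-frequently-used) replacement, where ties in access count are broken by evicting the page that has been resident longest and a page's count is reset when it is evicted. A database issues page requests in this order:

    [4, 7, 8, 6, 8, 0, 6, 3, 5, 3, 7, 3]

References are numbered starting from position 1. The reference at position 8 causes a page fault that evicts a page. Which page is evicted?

0

pos 1: 4 → miss, frames [4]
pos 2: 7 → miss, frames [4, 7]
pos 3: 8 → miss, frames [4, 7, 8]
pos 4: 6 → miss, evict 4, frames [7, 8, 6]
pos 5: 8 → hit
pos 6: 0 → miss, evict 7, frames [8, 6, 0]
pos 7: 6 → hit
pos 8: 3 → miss, evict 0, frames [8, 6, 3]
At position 8, page 0 is evicted.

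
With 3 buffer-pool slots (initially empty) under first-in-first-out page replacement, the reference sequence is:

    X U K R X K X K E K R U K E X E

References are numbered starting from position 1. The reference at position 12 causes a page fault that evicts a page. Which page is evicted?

pos 1: X -> miss, frames {X}
pos 2: U -> miss, frames {X,U}
pos 3: K -> miss, frames {X,U,K}
pos 4: R -> miss, evict X, frames {U,K,R}
pos 5: X -> miss, evict U, frames {K,R,X}
pos 6: K -> hit
pos 7: X -> hit
pos 8: K -> hit
pos 9: E -> miss, evict K, frames {R,X,E}
pos 10: K -> miss, evict R, frames {X,E,K}
pos 11: R -> miss, evict X, frames {E,K,R}
pos 12: U -> miss, evict E, frames {K,R,U}
At position 12, page E is evicted.

E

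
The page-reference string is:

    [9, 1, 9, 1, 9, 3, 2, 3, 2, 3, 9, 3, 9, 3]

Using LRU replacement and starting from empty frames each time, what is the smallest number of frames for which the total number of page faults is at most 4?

f=1: 14 faults
f=2: 5 faults
f=3: 4 faults
f=4: 4 faults
Smallest f with faults ≤ 4 is 3.

3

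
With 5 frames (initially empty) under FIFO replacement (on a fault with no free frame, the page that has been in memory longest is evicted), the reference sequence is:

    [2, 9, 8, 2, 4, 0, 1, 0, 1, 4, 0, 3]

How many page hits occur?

5

2: fault, frames (2)
9: fault, frames (2 9)
8: fault, frames (2 9 8)
2: hit
4: fault, frames (2 9 8 4)
0: fault, frames (2 9 8 4 0)
1: fault, evict 2, frames (9 8 4 0 1)
0: hit
1: hit
4: hit
0: hit
3: fault, evict 9, frames (8 4 0 1 3)
Hits: 5.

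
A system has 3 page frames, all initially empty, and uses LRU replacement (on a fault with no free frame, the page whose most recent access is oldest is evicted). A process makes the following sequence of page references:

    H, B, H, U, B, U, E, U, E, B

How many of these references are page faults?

4

H -> miss, frames (H)
B -> miss, frames (H B)
H -> hit
U -> miss, frames (B H U)
B -> hit
U -> hit
E -> miss, evict H, frames (B U E)
U -> hit
E -> hit
B -> hit
Page faults: 4.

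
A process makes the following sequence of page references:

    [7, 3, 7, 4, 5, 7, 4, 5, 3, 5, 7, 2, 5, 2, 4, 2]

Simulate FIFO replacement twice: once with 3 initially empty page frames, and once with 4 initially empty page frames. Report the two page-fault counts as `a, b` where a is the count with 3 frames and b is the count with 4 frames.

3 frames: F F . F F F . . F . . F F . F . → 9 faults.
4 frames: F F . F F . . . . . . F . . . . → 5 faults.
5 < 9: adding a frame reduced faults, as is typical.

9, 5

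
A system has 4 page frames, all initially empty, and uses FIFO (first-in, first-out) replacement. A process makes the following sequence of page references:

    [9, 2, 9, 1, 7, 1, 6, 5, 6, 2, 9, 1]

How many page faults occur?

9: fault, frames [9]
2: fault, frames [9, 2]
9: hit
1: fault, frames [9, 2, 1]
7: fault, frames [9, 2, 1, 7]
1: hit
6: fault, evict 9, frames [2, 1, 7, 6]
5: fault, evict 2, frames [1, 7, 6, 5]
6: hit
2: fault, evict 1, frames [7, 6, 5, 2]
9: fault, evict 7, frames [6, 5, 2, 9]
1: fault, evict 6, frames [5, 2, 9, 1]
Page faults: 9.

9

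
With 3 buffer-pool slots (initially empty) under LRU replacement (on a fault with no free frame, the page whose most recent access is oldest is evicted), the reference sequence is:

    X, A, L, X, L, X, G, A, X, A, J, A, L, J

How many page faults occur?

7

X: miss, frames (X)
A: miss, frames (X A)
L: miss, frames (X A L)
X: hit
L: hit
X: hit
G: miss, evict A, frames (L X G)
A: miss, evict L, frames (X G A)
X: hit
A: hit
J: miss, evict G, frames (X A J)
A: hit
L: miss, evict X, frames (J A L)
J: hit
Page faults: 7.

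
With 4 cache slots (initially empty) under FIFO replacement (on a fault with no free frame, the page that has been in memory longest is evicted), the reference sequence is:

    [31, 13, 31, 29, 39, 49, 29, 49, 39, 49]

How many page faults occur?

31 → fault, frames (31)
13 → fault, frames (31 13)
31 → hit
29 → fault, frames (31 13 29)
39 → fault, frames (31 13 29 39)
49 → fault, evict 31, frames (13 29 39 49)
29 → hit
49 → hit
39 → hit
49 → hit
Page faults: 5.

5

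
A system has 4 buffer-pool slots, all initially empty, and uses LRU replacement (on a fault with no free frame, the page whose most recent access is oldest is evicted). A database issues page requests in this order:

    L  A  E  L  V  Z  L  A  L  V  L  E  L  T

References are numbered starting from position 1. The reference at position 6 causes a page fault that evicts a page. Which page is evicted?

A

pos 1: L -> fault, frames {L}
pos 2: A -> fault, frames {L,A}
pos 3: E -> fault, frames {L,A,E}
pos 4: L -> hit
pos 5: V -> fault, frames {A,E,L,V}
pos 6: Z -> fault, evict A, frames {E,L,V,Z}
At position 6, page A is evicted.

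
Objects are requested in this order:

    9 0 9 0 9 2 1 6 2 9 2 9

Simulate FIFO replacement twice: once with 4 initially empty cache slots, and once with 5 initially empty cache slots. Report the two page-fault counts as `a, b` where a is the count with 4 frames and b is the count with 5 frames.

4 frames: F F . . . F F F . F . . → 6 faults.
5 frames: F F . . . F F F . . . . → 5 faults.
5 < 6: adding a frame reduced faults, as is typical.

6, 5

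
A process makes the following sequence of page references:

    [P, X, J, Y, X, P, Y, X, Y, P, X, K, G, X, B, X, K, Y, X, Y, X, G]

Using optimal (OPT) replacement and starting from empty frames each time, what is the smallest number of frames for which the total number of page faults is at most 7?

f=1: 22 faults
f=2: 13 faults
f=3: 9 faults
f=4: 8 faults
f=5: 7 faults
f=6: 7 faults
f=7: 7 faults
Smallest f with faults ≤ 7 is 5.

5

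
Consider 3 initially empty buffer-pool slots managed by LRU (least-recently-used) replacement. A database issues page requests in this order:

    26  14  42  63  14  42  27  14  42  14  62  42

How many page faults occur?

26 -> fault, frames [26]
14 -> fault, frames [26, 14]
42 -> fault, frames [26, 14, 42]
63 -> fault, evict 26, frames [14, 42, 63]
14 -> hit
42 -> hit
27 -> fault, evict 63, frames [14, 42, 27]
14 -> hit
42 -> hit
14 -> hit
62 -> fault, evict 27, frames [42, 14, 62]
42 -> hit
Page faults: 6.

6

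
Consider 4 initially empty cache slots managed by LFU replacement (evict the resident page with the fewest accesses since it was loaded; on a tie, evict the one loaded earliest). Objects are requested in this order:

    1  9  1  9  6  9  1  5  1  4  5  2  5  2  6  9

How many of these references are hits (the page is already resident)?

9

1 -> fault, frames (1)
9 -> fault, frames (1 9)
1 -> hit
9 -> hit
6 -> fault, frames (1 9 6)
9 -> hit
1 -> hit
5 -> fault, frames (1 9 6 5)
1 -> hit
4 -> fault, evict 6, frames (1 9 5 4)
5 -> hit
2 -> fault, evict 4, frames (1 9 5 2)
5 -> hit
2 -> hit
6 -> fault, evict 2, frames (1 9 5 6)
9 -> hit
Hits: 9.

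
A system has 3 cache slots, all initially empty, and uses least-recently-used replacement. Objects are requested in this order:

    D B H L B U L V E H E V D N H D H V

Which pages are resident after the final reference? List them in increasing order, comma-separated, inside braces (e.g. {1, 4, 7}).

{D, H, V}

D → miss, frames [D]
B → miss, frames [D, B]
H → miss, frames [D, B, H]
L → miss, evict D, frames [B, H, L]
B → hit
U → miss, evict H, frames [L, B, U]
L → hit
V → miss, evict B, frames [U, L, V]
E → miss, evict U, frames [L, V, E]
H → miss, evict L, frames [V, E, H]
E → hit
V → hit
D → miss, evict H, frames [E, V, D]
N → miss, evict E, frames [V, D, N]
H → miss, evict V, frames [D, N, H]
D → hit
H → hit
V → miss, evict N, frames [D, H, V]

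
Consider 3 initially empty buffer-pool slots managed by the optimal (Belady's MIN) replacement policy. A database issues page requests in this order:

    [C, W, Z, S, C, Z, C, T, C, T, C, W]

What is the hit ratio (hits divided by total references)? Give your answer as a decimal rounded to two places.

0.50

C → miss, frames (C)
W → miss, frames (C W)
Z → miss, frames (C W Z)
S → miss, evict W, frames (C Z S)
C → hit
Z → hit
C → hit
T → miss, evict S, frames (C Z T)
C → hit
T → hit
C → hit
W → miss, evict T, frames (C Z W)
Hits: 6 of 12 references → 6/12 = 0.5000.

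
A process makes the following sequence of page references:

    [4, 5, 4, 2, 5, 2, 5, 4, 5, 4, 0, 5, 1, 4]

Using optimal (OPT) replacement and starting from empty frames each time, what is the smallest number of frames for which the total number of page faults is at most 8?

2

f=1: 14 faults
f=2: 7 faults
f=3: 5 faults
f=4: 5 faults
f=5: 5 faults
Smallest f with faults ≤ 8 is 2.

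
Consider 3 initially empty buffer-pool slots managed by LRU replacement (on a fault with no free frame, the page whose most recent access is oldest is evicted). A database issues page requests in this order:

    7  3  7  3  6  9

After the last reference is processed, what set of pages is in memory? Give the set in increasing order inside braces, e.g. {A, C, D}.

{3, 6, 9}

7 → miss, frames (7)
3 → miss, frames (7 3)
7 → hit
3 → hit
6 → miss, frames (7 3 6)
9 → miss, evict 7, frames (3 6 9)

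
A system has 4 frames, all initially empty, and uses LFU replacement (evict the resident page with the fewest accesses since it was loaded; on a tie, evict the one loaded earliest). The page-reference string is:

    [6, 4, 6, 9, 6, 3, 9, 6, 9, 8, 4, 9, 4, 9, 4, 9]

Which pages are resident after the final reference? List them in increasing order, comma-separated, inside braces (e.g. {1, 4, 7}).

6 -> fault, frames {6}
4 -> fault, frames {6,4}
6 -> hit
9 -> fault, frames {6,4,9}
6 -> hit
3 -> fault, frames {6,4,9,3}
9 -> hit
6 -> hit
9 -> hit
8 -> fault, evict 4, frames {6,9,3,8}
4 -> fault, evict 3, frames {6,9,8,4}
9 -> hit
4 -> hit
9 -> hit
4 -> hit
9 -> hit

{4, 6, 8, 9}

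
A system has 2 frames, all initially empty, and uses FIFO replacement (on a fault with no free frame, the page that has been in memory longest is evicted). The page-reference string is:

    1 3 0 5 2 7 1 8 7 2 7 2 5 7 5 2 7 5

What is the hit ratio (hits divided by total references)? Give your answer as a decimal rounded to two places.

0.22

1 -> fault, frames [1]
3 -> fault, frames [1, 3]
0 -> fault, evict 1, frames [3, 0]
5 -> fault, evict 3, frames [0, 5]
2 -> fault, evict 0, frames [5, 2]
7 -> fault, evict 5, frames [2, 7]
1 -> fault, evict 2, frames [7, 1]
8 -> fault, evict 7, frames [1, 8]
7 -> fault, evict 1, frames [8, 7]
2 -> fault, evict 8, frames [7, 2]
7 -> hit
2 -> hit
5 -> fault, evict 7, frames [2, 5]
7 -> fault, evict 2, frames [5, 7]
5 -> hit
2 -> fault, evict 5, frames [7, 2]
7 -> hit
5 -> fault, evict 7, frames [2, 5]
Hits: 4 of 18 references → 4/18 = 0.2222.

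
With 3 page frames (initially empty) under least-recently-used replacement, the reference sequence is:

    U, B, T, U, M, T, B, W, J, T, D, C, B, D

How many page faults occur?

11

U -> fault, frames (U)
B -> fault, frames (U B)
T -> fault, frames (U B T)
U -> hit
M -> fault, evict B, frames (T U M)
T -> hit
B -> fault, evict U, frames (M T B)
W -> fault, evict M, frames (T B W)
J -> fault, evict T, frames (B W J)
T -> fault, evict B, frames (W J T)
D -> fault, evict W, frames (J T D)
C -> fault, evict J, frames (T D C)
B -> fault, evict T, frames (D C B)
D -> hit
Page faults: 11.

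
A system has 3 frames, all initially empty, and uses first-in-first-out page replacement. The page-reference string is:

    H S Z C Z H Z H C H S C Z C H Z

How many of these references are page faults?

H → miss, frames {H}
S → miss, frames {H,S}
Z → miss, frames {H,S,Z}
C → miss, evict H, frames {S,Z,C}
Z → hit
H → miss, evict S, frames {Z,C,H}
Z → hit
H → hit
C → hit
H → hit
S → miss, evict Z, frames {C,H,S}
C → hit
Z → miss, evict C, frames {H,S,Z}
C → miss, evict H, frames {S,Z,C}
H → miss, evict S, frames {Z,C,H}
Z → hit
Page faults: 9.

9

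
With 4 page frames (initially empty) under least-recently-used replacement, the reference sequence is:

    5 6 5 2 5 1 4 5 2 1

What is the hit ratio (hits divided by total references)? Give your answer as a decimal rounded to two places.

0.50

5 → miss, frames (5)
6 → miss, frames (5 6)
5 → hit
2 → miss, frames (6 5 2)
5 → hit
1 → miss, frames (6 2 5 1)
4 → miss, evict 6, frames (2 5 1 4)
5 → hit
2 → hit
1 → hit
Hits: 5 of 10 references → 5/10 = 0.5000.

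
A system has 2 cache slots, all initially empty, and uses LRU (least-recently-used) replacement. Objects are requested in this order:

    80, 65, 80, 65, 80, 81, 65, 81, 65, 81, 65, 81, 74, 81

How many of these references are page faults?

80: fault, frames [80]
65: fault, frames [80, 65]
80: hit
65: hit
80: hit
81: fault, evict 65, frames [80, 81]
65: fault, evict 80, frames [81, 65]
81: hit
65: hit
81: hit
65: hit
81: hit
74: fault, evict 65, frames [81, 74]
81: hit
Page faults: 5.

5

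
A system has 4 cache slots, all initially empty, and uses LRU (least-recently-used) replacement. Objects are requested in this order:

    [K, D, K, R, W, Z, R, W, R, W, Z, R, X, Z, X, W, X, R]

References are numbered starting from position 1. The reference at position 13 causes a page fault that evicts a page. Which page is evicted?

pos 1: K: miss, frames (K)
pos 2: D: miss, frames (K D)
pos 3: K: hit
pos 4: R: miss, frames (D K R)
pos 5: W: miss, frames (D K R W)
pos 6: Z: miss, evict D, frames (K R W Z)
pos 7: R: hit
pos 8: W: hit
pos 9: R: hit
pos 10: W: hit
pos 11: Z: hit
pos 12: R: hit
pos 13: X: miss, evict K, frames (W Z R X)
At position 13, page K is evicted.

K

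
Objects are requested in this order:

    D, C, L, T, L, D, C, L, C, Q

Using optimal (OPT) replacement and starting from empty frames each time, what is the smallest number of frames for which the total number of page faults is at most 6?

f=1: 10 faults
f=2: 7 faults
f=3: 6 faults
f=4: 5 faults
f=5: 5 faults
Smallest f with faults ≤ 6 is 3.

3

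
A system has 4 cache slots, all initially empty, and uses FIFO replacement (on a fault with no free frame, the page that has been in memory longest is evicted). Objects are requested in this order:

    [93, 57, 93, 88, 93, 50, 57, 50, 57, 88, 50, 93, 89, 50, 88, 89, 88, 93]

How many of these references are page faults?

6

93 → fault, frames (93)
57 → fault, frames (93 57)
93 → hit
88 → fault, frames (93 57 88)
93 → hit
50 → fault, frames (93 57 88 50)
57 → hit
50 → hit
57 → hit
88 → hit
50 → hit
93 → hit
89 → fault, evict 93, frames (57 88 50 89)
50 → hit
88 → hit
89 → hit
88 → hit
93 → fault, evict 57, frames (88 50 89 93)
Page faults: 6.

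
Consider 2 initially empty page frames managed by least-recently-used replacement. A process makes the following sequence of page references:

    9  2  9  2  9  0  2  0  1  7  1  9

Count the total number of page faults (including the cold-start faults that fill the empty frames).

7

9: fault, frames (9)
2: fault, frames (9 2)
9: hit
2: hit
9: hit
0: fault, evict 2, frames (9 0)
2: fault, evict 9, frames (0 2)
0: hit
1: fault, evict 2, frames (0 1)
7: fault, evict 0, frames (1 7)
1: hit
9: fault, evict 7, frames (1 9)
Page faults: 7.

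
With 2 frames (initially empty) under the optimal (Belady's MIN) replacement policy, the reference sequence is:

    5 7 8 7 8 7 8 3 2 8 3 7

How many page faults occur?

5: miss, frames {5}
7: miss, frames {5,7}
8: miss, evict 5, frames {7,8}
7: hit
8: hit
7: hit
8: hit
3: miss, evict 7, frames {8,3}
2: miss, evict 3, frames {8,2}
8: hit
3: miss, evict 2, frames {8,3}
7: miss, evict 3, frames {8,7}
Page faults: 7.

7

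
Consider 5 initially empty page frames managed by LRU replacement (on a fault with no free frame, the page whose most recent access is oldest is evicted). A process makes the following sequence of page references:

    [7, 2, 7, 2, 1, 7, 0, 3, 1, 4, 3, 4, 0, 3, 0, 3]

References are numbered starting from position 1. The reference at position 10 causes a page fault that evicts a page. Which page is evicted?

pos 1: 7 → fault, frames [7]
pos 2: 2 → fault, frames [7, 2]
pos 3: 7 → hit
pos 4: 2 → hit
pos 5: 1 → fault, frames [7, 2, 1]
pos 6: 7 → hit
pos 7: 0 → fault, frames [2, 1, 7, 0]
pos 8: 3 → fault, frames [2, 1, 7, 0, 3]
pos 9: 1 → hit
pos 10: 4 → fault, evict 2, frames [7, 0, 3, 1, 4]
At position 10, page 2 is evicted.

2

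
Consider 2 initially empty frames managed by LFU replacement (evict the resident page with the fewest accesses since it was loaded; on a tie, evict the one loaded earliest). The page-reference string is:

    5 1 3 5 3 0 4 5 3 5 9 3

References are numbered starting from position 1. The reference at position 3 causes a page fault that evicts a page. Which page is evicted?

pos 1: 5: fault, frames [5]
pos 2: 1: fault, frames [5, 1]
pos 3: 3: fault, evict 5, frames [1, 3]
At position 3, page 5 is evicted.

5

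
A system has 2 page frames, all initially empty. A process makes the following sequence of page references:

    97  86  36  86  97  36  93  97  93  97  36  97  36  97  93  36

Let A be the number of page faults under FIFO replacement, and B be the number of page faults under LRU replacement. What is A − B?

Under FIFO: F F F . F . F . . . F F . . F F → 9 faults.
Under LRU: F F F . F F F F . . F . . . F F → 10 faults.
A − B = 9 − 10 = -1.

-1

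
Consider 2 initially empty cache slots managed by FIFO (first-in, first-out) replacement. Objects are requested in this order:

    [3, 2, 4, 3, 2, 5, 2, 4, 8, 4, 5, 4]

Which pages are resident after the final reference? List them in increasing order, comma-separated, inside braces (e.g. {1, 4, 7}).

{4, 5}

3 → fault, frames {3}
2 → fault, frames {3,2}
4 → fault, evict 3, frames {2,4}
3 → fault, evict 2, frames {4,3}
2 → fault, evict 4, frames {3,2}
5 → fault, evict 3, frames {2,5}
2 → hit
4 → fault, evict 2, frames {5,4}
8 → fault, evict 5, frames {4,8}
4 → hit
5 → fault, evict 4, frames {8,5}
4 → fault, evict 8, frames {5,4}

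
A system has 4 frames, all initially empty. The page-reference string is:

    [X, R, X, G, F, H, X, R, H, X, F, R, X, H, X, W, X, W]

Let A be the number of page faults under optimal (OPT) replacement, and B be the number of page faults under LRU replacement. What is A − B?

Under OPT: F F . F F F . . . . . . . . . F . . → 6 faults.
Under LRU: F F . F F F . F . . . . . . . F . . → 7 faults.
A − B = 6 − 7 = -1.

-1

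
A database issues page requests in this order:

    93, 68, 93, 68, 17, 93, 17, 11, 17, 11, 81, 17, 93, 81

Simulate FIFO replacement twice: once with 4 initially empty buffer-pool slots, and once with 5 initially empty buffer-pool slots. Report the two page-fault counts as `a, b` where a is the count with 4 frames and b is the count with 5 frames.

6, 5

4 frames: F F . . F . . F . . F . F . → 6 faults.
5 frames: F F . . F . . F . . F . . . → 5 faults.
5 < 6: adding a frame reduced faults, as is typical.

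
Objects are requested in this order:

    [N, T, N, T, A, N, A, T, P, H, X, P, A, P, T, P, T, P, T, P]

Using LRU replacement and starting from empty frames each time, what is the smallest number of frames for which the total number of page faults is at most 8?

f=1: 20 faults
f=2: 11 faults
f=3: 8 faults
f=4: 8 faults
f=5: 6 faults
f=6: 6 faults
Smallest f with faults ≤ 8 is 3.

3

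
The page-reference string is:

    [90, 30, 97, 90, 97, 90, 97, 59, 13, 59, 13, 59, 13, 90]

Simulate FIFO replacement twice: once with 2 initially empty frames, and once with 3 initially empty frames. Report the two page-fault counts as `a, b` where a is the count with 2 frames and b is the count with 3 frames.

7, 6

2 frames: F F F F . . . F F . . . . F → 7 faults.
3 frames: F F F . . . . F F . . . . F → 6 faults.
6 < 7: adding a frame reduced faults, as is typical.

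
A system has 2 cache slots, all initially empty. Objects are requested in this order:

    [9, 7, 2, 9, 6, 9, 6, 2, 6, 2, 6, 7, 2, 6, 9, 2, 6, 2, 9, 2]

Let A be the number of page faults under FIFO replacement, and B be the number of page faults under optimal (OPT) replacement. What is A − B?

3

Under FIFO: F F F F F . . F . . . F . F F F F . F F → 13 faults.
Under OPT: F F F . F . . F . . . F . F F . F . F . → 10 faults.
A − B = 13 − 10 = 3.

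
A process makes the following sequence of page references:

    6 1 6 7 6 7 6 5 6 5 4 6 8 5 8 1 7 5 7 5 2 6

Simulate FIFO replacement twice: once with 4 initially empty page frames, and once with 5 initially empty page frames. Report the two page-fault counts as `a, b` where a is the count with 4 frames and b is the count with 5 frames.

12, 8

4 frames: F F . F . . . F . . F F F . . F F F . . F F → 12 faults.
5 frames: F F . F . . . F . . F . F . . . . . . . F F → 8 faults.
8 < 12: adding a frame reduced faults, as is typical.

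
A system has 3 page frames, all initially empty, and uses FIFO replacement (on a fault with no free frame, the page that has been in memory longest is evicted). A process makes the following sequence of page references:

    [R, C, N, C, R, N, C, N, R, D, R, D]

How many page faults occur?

R: fault, frames (R)
C: fault, frames (R C)
N: fault, frames (R C N)
C: hit
R: hit
N: hit
C: hit
N: hit
R: hit
D: fault, evict R, frames (C N D)
R: fault, evict C, frames (N D R)
D: hit
Page faults: 5.

5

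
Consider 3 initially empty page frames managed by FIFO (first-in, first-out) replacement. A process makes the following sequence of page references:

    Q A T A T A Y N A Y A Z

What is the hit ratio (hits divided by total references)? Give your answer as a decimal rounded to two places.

Q -> miss, frames (Q)
A -> miss, frames (Q A)
T -> miss, frames (Q A T)
A -> hit
T -> hit
A -> hit
Y -> miss, evict Q, frames (A T Y)
N -> miss, evict A, frames (T Y N)
A -> miss, evict T, frames (Y N A)
Y -> hit
A -> hit
Z -> miss, evict Y, frames (N A Z)
Hits: 5 of 12 references → 5/12 = 0.4167.

0.42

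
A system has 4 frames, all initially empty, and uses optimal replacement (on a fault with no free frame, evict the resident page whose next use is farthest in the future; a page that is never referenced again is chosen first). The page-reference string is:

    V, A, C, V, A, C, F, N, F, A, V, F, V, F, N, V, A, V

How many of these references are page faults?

V → fault, frames [V]
A → fault, frames [V, A]
C → fault, frames [V, A, C]
V → hit
A → hit
C → hit
F → fault, frames [V, A, C, F]
N → fault, evict C, frames [V, A, F, N]
F → hit
A → hit
V → hit
F → hit
V → hit
F → hit
N → hit
V → hit
A → hit
V → hit
Page faults: 5.

5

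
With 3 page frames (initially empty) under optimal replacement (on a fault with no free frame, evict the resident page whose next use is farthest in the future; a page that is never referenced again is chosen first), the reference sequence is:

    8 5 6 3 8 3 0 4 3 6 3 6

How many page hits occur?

6

8 → fault, frames {8}
5 → fault, frames {8,5}
6 → fault, frames {8,5,6}
3 → fault, evict 5, frames {8,6,3}
8 → hit
3 → hit
0 → fault, evict 8, frames {6,3,0}
4 → fault, evict 0, frames {6,3,4}
3 → hit
6 → hit
3 → hit
6 → hit
Hits: 6.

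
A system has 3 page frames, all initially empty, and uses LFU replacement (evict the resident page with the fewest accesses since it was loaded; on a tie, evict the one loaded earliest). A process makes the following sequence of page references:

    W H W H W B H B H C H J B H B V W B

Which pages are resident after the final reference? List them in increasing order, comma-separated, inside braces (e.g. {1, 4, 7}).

W -> fault, frames (W)
H -> fault, frames (W H)
W -> hit
H -> hit
W -> hit
B -> fault, frames (W H B)
H -> hit
B -> hit
H -> hit
C -> fault, evict B, frames (W H C)
H -> hit
J -> fault, evict C, frames (W H J)
B -> fault, evict J, frames (W H B)
H -> hit
B -> hit
V -> fault, evict B, frames (W H V)
W -> hit
B -> fault, evict V, frames (W H B)

{B, H, W}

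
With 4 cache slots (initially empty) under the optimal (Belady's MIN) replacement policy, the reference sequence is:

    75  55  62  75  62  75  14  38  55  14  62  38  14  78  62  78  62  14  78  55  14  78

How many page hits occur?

75 -> miss, frames {75}
55 -> miss, frames {75,55}
62 -> miss, frames {75,55,62}
75 -> hit
62 -> hit
75 -> hit
14 -> miss, frames {75,55,62,14}
38 -> miss, evict 75, frames {55,62,14,38}
55 -> hit
14 -> hit
62 -> hit
38 -> hit
14 -> hit
78 -> miss, evict 38, frames {55,62,14,78}
62 -> hit
78 -> hit
62 -> hit
14 -> hit
78 -> hit
55 -> hit
14 -> hit
78 -> hit
Hits: 16.

16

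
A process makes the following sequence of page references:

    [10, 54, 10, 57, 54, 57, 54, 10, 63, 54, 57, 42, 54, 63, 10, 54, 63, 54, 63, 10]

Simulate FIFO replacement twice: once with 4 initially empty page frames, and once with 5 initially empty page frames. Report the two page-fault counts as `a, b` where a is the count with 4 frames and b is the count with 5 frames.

4 frames: F F . F . . . . F . . F . . F F . . . . → 7 faults.
5 frames: F F . F . . . . F . . F . . . . . . . . → 5 faults.
5 < 7: adding a frame reduced faults, as is typical.

7, 5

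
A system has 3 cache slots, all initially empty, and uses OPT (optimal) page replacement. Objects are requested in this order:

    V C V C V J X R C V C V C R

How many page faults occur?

V → miss, frames {V}
C → miss, frames {V,C}
V → hit
C → hit
V → hit
J → miss, frames {V,C,J}
X → miss, evict J, frames {V,C,X}
R → miss, evict X, frames {V,C,R}
C → hit
V → hit
C → hit
V → hit
C → hit
R → hit
Page faults: 5.

5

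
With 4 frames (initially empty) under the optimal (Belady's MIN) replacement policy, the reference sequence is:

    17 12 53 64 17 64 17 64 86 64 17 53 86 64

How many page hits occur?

9

17 → miss, frames (17)
12 → miss, frames (17 12)
53 → miss, frames (17 12 53)
64 → miss, frames (17 12 53 64)
17 → hit
64 → hit
17 → hit
64 → hit
86 → miss, evict 12, frames (17 53 64 86)
64 → hit
17 → hit
53 → hit
86 → hit
64 → hit
Hits: 9.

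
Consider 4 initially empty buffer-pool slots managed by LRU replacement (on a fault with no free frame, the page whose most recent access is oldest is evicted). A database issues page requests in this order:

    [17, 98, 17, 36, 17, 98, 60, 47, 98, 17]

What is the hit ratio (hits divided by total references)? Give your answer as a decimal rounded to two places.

0.50

17 → miss, frames (17)
98 → miss, frames (17 98)
17 → hit
36 → miss, frames (98 17 36)
17 → hit
98 → hit
60 → miss, frames (36 17 98 60)
47 → miss, evict 36, frames (17 98 60 47)
98 → hit
17 → hit
Hits: 5 of 10 references → 5/10 = 0.5000.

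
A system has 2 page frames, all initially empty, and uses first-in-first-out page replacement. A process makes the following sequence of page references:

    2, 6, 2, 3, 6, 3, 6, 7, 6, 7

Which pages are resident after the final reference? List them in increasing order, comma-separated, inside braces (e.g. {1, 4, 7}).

{6, 7}

2 -> fault, frames {2}
6 -> fault, frames {2,6}
2 -> hit
3 -> fault, evict 2, frames {6,3}
6 -> hit
3 -> hit
6 -> hit
7 -> fault, evict 6, frames {3,7}
6 -> fault, evict 3, frames {7,6}
7 -> hit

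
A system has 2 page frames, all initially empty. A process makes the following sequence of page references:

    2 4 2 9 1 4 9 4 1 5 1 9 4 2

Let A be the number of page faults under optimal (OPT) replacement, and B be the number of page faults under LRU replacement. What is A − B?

Under OPT: F F . F F . F . F F . F F F → 10 faults.
Under LRU: F F . F F F F . F F . F F F → 11 faults.
A − B = 10 − 11 = -1.

-1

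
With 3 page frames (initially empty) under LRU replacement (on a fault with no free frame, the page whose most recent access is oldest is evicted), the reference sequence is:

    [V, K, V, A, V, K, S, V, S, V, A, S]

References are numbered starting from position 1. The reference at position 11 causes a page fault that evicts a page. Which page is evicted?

K

pos 1: V: fault, frames [V]
pos 2: K: fault, frames [V, K]
pos 3: V: hit
pos 4: A: fault, frames [K, V, A]
pos 5: V: hit
pos 6: K: hit
pos 7: S: fault, evict A, frames [V, K, S]
pos 8: V: hit
pos 9: S: hit
pos 10: V: hit
pos 11: A: fault, evict K, frames [S, V, A]
At position 11, page K is evicted.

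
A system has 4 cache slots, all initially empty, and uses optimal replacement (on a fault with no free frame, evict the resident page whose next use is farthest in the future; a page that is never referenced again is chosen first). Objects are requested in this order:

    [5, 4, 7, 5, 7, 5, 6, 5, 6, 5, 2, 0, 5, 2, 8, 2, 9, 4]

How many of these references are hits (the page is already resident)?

5 -> miss, frames {5}
4 -> miss, frames {5,4}
7 -> miss, frames {5,4,7}
5 -> hit
7 -> hit
5 -> hit
6 -> miss, frames {5,4,7,6}
5 -> hit
6 -> hit
5 -> hit
2 -> miss, evict 6, frames {5,4,7,2}
0 -> miss, evict 7, frames {5,4,2,0}
5 -> hit
2 -> hit
8 -> miss, evict 0, frames {5,4,2,8}
2 -> hit
9 -> miss, evict 8, frames {5,4,2,9}
4 -> hit
Hits: 10.

10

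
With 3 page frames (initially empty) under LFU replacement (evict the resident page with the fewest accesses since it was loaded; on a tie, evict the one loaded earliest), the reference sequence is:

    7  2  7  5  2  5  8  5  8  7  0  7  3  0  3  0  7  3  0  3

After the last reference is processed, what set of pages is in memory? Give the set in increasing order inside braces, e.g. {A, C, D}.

{3, 5, 8}

7: miss, frames {7}
2: miss, frames {7,2}
7: hit
5: miss, frames {7,2,5}
2: hit
5: hit
8: miss, evict 7, frames {2,5,8}
5: hit
8: hit
7: miss, evict 2, frames {5,8,7}
0: miss, evict 7, frames {5,8,0}
7: miss, evict 0, frames {5,8,7}
3: miss, evict 7, frames {5,8,3}
0: miss, evict 3, frames {5,8,0}
3: miss, evict 0, frames {5,8,3}
0: miss, evict 3, frames {5,8,0}
7: miss, evict 0, frames {5,8,7}
3: miss, evict 7, frames {5,8,3}
0: miss, evict 3, frames {5,8,0}
3: miss, evict 0, frames {5,8,3}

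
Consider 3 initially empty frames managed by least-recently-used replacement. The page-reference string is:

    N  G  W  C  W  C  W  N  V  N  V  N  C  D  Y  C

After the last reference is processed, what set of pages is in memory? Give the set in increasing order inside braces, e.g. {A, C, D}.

{C, D, Y}

N → miss, frames (N)
G → miss, frames (N G)
W → miss, frames (N G W)
C → miss, evict N, frames (G W C)
W → hit
C → hit
W → hit
N → miss, evict G, frames (C W N)
V → miss, evict C, frames (W N V)
N → hit
V → hit
N → hit
C → miss, evict W, frames (V N C)
D → miss, evict V, frames (N C D)
Y → miss, evict N, frames (C D Y)
C → hit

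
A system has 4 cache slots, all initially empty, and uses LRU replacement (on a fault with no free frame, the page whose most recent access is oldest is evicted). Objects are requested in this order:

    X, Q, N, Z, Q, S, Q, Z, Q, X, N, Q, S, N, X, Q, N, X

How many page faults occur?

8

X -> fault, frames {X}
Q -> fault, frames {X,Q}
N -> fault, frames {X,Q,N}
Z -> fault, frames {X,Q,N,Z}
Q -> hit
S -> fault, evict X, frames {N,Z,Q,S}
Q -> hit
Z -> hit
Q -> hit
X -> fault, evict N, frames {S,Z,Q,X}
N -> fault, evict S, frames {Z,Q,X,N}
Q -> hit
S -> fault, evict Z, frames {X,N,Q,S}
N -> hit
X -> hit
Q -> hit
N -> hit
X -> hit
Page faults: 8.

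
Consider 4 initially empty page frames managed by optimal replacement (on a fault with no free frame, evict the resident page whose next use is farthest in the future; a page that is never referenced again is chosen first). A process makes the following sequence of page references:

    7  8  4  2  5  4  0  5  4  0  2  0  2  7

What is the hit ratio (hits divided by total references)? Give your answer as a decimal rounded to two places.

0.50

7 -> miss, frames {7}
8 -> miss, frames {7,8}
4 -> miss, frames {7,8,4}
2 -> miss, frames {7,8,4,2}
5 -> miss, evict 8, frames {7,4,2,5}
4 -> hit
0 -> miss, evict 7, frames {4,2,5,0}
5 -> hit
4 -> hit
0 -> hit
2 -> hit
0 -> hit
2 -> hit
7 -> miss, evict 0, frames {4,2,5,7}
Hits: 7 of 14 references → 7/14 = 0.5000.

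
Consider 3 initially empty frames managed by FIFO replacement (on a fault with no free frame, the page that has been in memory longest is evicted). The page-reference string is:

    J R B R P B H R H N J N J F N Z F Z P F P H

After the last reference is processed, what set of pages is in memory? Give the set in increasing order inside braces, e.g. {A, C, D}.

{H, P, Z}

J → fault, frames (J)
R → fault, frames (J R)
B → fault, frames (J R B)
R → hit
P → fault, evict J, frames (R B P)
B → hit
H → fault, evict R, frames (B P H)
R → fault, evict B, frames (P H R)
H → hit
N → fault, evict P, frames (H R N)
J → fault, evict H, frames (R N J)
N → hit
J → hit
F → fault, evict R, frames (N J F)
N → hit
Z → fault, evict N, frames (J F Z)
F → hit
Z → hit
P → fault, evict J, frames (F Z P)
F → hit
P → hit
H → fault, evict F, frames (Z P H)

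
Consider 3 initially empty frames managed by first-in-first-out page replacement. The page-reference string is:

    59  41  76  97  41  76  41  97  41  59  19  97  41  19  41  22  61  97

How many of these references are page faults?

10

59 -> fault, frames {59}
41 -> fault, frames {59,41}
76 -> fault, frames {59,41,76}
97 -> fault, evict 59, frames {41,76,97}
41 -> hit
76 -> hit
41 -> hit
97 -> hit
41 -> hit
59 -> fault, evict 41, frames {76,97,59}
19 -> fault, evict 76, frames {97,59,19}
97 -> hit
41 -> fault, evict 97, frames {59,19,41}
19 -> hit
41 -> hit
22 -> fault, evict 59, frames {19,41,22}
61 -> fault, evict 19, frames {41,22,61}
97 -> fault, evict 41, frames {22,61,97}
Page faults: 10.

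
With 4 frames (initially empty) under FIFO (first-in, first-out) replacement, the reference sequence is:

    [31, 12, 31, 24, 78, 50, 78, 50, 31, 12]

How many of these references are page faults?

7

31 → miss, frames [31]
12 → miss, frames [31, 12]
31 → hit
24 → miss, frames [31, 12, 24]
78 → miss, frames [31, 12, 24, 78]
50 → miss, evict 31, frames [12, 24, 78, 50]
78 → hit
50 → hit
31 → miss, evict 12, frames [24, 78, 50, 31]
12 → miss, evict 24, frames [78, 50, 31, 12]
Page faults: 7.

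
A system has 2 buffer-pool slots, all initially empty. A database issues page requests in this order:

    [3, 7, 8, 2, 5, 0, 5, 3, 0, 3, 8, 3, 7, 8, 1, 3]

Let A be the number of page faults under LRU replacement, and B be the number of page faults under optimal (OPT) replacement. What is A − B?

2

Under LRU: F F F F F F . F F . F . F F F F → 13 faults.
Under OPT: F F F F F F . F . . F . F . F F → 11 faults.
A − B = 13 − 11 = 2.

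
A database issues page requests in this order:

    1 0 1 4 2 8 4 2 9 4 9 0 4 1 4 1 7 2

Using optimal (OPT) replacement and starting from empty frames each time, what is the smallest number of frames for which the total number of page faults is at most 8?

4

f=1: 18 faults
f=2: 11 faults
f=3: 9 faults
f=4: 8 faults
f=5: 7 faults
f=6: 7 faults
f=7: 7 faults
Smallest f with faults ≤ 8 is 4.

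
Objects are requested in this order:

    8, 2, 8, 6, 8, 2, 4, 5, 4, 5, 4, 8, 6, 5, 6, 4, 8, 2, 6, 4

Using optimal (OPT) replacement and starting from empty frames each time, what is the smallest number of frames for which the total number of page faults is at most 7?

4

f=1: 20 faults
f=2: 12 faults
f=3: 8 faults
f=4: 6 faults
f=5: 5 faults
Smallest f with faults ≤ 7 is 4.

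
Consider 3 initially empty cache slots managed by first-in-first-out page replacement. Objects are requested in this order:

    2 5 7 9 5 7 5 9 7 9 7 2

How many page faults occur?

5

2: miss, frames (2)
5: miss, frames (2 5)
7: miss, frames (2 5 7)
9: miss, evict 2, frames (5 7 9)
5: hit
7: hit
5: hit
9: hit
7: hit
9: hit
7: hit
2: miss, evict 5, frames (7 9 2)
Page faults: 5.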